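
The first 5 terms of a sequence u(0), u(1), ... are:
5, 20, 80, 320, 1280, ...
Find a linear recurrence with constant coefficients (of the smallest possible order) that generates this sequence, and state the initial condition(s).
Look for the lowest-order linear relation among consecutive terms.
Observation: each term is 4× the previous.
Check at n=2: 4·20 = 80. ✓

u(n) = 4 × u(n-1), u(0) = 5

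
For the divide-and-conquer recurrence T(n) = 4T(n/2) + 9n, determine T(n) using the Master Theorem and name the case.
Master Theorem template: T(n) = a·T(n/b) + f(n).
Here: a=4, b=2, f(n)=9n
Compute log_b(a) = log_2(4) = 2.
f(n) = 9n = O(n^(2-ε)) with ε = 1. Case 1: T(n) = Θ(n^log_b(a)) = Θ(n^2).

Case 1: T(n) = Θ(n^2)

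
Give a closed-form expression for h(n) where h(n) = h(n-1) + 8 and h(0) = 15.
Recurrence: h(n) = h(n-1) + 8, initial: h(0) = 15.
Each step adds 8, so h(n) = h(0) + 8n = 8n + 15.

h(n) = 8n + 15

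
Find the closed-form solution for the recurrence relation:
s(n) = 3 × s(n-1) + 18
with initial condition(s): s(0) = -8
Recurrence: s(n) = 3 × s(n-1) + 18, initial: s(0) = -8.
Try s(n) = A·3ⁿ + C. Substituting: A·3ⁿ + C = 3(A·3ⁿ⁻¹ + C) + 18 = A·3ⁿ + 3C + 18, so C = 3C + 18, giving C = -9. Then s(0) = A - 9 = -8 gives A = 1.

s(n) = 3ⁿ - 9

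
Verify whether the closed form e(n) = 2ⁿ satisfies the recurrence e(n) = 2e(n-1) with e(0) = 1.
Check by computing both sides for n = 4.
From the recurrence with e(0) = 1:
  e(0) = 1, e(1) = 2, e(2) = 4, e(3) = 8, e(4) = 16
  so the recurrence gives e(4) = 16.
From the proposed closed form e(n) = 2ⁿ:
  e(4) = 16.
Both sides give 16 at n = 4, and the initial condition(s) match, so the closed form is consistent.

Yes, the closed form is correct.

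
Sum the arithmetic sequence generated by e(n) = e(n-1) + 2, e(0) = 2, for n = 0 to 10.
Computing the sequence terms: 2, 4, 6, 8, 10, 12, 14, 16, 18, 20, 22
Adding these values together:

132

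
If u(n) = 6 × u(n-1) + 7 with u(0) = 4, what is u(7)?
Computing step by step:
u(0) = 4
u(1) = 6 × 4 + 7 = 31
u(2) = 6 × 31 + 7 = 193
u(3) = 6 × 193 + 7 = 1165
u(4) = 6 × 1165 + 7 = 6997
u(5) = 6 × 6997 + 7 = 41989
u(6) = 6 × 41989 + 7 = 251941
u(7) = 6 × 251941 + 7 = 1511653

1511653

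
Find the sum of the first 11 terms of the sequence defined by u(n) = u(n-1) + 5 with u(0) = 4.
Computing the sequence terms: 4, 9, 14, 19, 24, 29, 34, 39, 44, 49, 54
Adding these values together:

319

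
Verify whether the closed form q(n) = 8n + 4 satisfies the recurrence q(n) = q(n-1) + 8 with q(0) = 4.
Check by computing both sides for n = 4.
From the recurrence with q(0) = 4:
  q(0) = 4, q(1) = 12, q(2) = 20, q(3) = 28, q(4) = 36
  so the recurrence gives q(4) = 36.
From the proposed closed form q(n) = 8n + 4:
  q(4) = 36.
Both sides give 36 at n = 4, and the initial condition(s) match, so the closed form is consistent.

Yes, the closed form is correct.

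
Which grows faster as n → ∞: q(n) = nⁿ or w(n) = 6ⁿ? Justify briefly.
Comparing growth rates:
Growth-rate hierarchy: log n ≺ any polynomial ≺ any exponential cⁿ (c>1) ≺ n! ≺ nⁿ.
super-exponential nⁿ dominates exponential base 6 asymptotically.

q(n) grows faster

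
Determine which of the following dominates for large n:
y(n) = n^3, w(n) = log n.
Comparing growth rates:
Growth-rate hierarchy: log n ≺ any polynomial ≺ any exponential cⁿ (c>1) ≺ n! ≺ nⁿ.
polynomial degree 3 dominates logarithmic asymptotically.

y(n) grows faster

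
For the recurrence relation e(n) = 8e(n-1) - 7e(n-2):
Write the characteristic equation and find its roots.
Substitute e(n) = rⁿ and divide through by rⁿ⁻²: r² - 8r + 7 = 0
Factor: (r - 1)(r - 7) = 0, so r = 1, 7.
General solution: e(n) = A·1ⁿ + B·7ⁿ

Characteristic: r² - 8r + 7 = 0, Roots: r = 1, 7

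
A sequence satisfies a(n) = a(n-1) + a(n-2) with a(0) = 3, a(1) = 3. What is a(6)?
Computing the sequence terms:
3, 3, 6, 9, 15, 24, 39

39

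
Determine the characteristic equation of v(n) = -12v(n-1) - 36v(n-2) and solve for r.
Substitute v(n) = rⁿ and divide through by rⁿ⁻²: r² + 12r + 36 = 0
Factor: (r + 6)² = 0, so r = -6 (double root).
General solution: v(n) = (A + Bn)·(-6)ⁿ

Characteristic: r² + 12r + 36 = 0, Roots: r = -6 (double root)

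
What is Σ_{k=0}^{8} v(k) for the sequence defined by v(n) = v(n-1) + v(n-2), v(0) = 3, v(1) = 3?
Computing the sequence terms: 3, 3, 6, 9, 15, 24, 39, 63, 102
Adding these values together:

264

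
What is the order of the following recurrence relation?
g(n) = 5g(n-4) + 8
The order is the largest lag k for which g(n-k) appears. Here the deepest term is g(n-4) (the 8 term is non-homogeneous and does not affect the order), so the order is 4.

Order 4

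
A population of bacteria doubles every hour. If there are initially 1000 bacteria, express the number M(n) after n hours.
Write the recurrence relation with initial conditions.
Each hour multiplies the count by 2, so the count after n hours depends only on the count after n-1 hours: M(n) = 2 × M(n-1). The starting count gives M(0) = 1000.
Unrolling n times gives the closed form M(n) = 1000 × 2ⁿ.

M(n) = 2 × M(n-1), M(0) = 1000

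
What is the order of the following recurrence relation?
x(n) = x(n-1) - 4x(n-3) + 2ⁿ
The order is the largest lag k for which x(n-k) appears. Here the deepest term is x(n-3) (the 2ⁿ term is non-homogeneous and does not affect the order), so the order is 3.

Order 3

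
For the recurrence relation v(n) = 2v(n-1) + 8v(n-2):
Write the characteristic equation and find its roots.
Substitute v(n) = rⁿ and divide through by rⁿ⁻²: r² - 2r - 8 = 0
Factor: (r - 4)(r + 2) = 0, so r = 4, -2.
General solution: v(n) = A·4ⁿ + B·(-2)ⁿ

Characteristic: r² - 2r - 8 = 0, Roots: r = 4, -2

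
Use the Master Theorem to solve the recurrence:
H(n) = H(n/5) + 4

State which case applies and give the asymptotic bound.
Master Theorem template: H(n) = a·H(n/b) + f(n).
Here: a=1, b=5, f(n)=4
Compute log_b(a) = log_5(1) = 0.
f(n) = 4 = Θ(1). Case 2: H(n) = Θ(log n).

Case 2: H(n) = Θ(log n)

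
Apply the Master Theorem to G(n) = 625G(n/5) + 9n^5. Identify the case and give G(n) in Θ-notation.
Master Theorem template: G(n) = a·G(n/b) + f(n).
Here: a=625, b=5, f(n)=9n^5
Compute log_b(a) = log_5(625) = 4.
f(n) = 9n^5 = Ω(n^(4+ε)) with ε = 1, and the regularity condition holds (a·f(n/b) = (a/b^5)·f(n) with a/b^5 = 5^-1 < 1). Case 3: G(n) = Θ(f(n)) = Θ(n^5).

Case 3: G(n) = Θ(n^5)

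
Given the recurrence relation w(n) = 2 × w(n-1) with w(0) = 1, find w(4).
Computing step by step:
w(0) = 1
w(1) = 2 × 1 = 2
w(2) = 2 × 2 = 4
w(3) = 2 × 4 = 8
w(4) = 2 × 8 = 16

16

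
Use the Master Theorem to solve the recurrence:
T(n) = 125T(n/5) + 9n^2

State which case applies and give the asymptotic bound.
Master Theorem template: T(n) = a·T(n/b) + f(n).
Here: a=125, b=5, f(n)=9n^2
Compute log_b(a) = log_5(125) = 3.
f(n) = 9n^2 = O(n^(3-ε)) with ε = 1. Case 1: T(n) = Θ(n^log_b(a)) = Θ(n^3).

Case 1: T(n) = Θ(n^3)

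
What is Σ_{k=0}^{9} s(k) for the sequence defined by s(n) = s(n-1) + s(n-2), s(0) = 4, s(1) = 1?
Computing the sequence terms: 4, 1, 5, 6, 11, 17, 28, 45, 73, 118
Adding these values together:

308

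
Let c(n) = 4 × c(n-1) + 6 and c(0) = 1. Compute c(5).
Computing step by step:
c(0) = 1
c(1) = 4 × 1 + 6 = 10
c(2) = 4 × 10 + 6 = 46
c(3) = 4 × 46 + 6 = 190
c(4) = 4 × 190 + 6 = 766
c(5) = 4 × 766 + 6 = 3070

3070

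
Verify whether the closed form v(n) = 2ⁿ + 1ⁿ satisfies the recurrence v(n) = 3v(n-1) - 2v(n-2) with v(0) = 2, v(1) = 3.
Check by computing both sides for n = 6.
From the recurrence with v(0) = 2, v(1) = 3:
  v(0) = 2, v(1) = 3, v(2) = 5, v(3) = 9, v(4) = 17, v(5) = 33, v(6) = 65
  so the recurrence gives v(6) = 65.
From the proposed closed form v(n) = 2ⁿ + 1ⁿ:
  v(6) = 65.
Both sides give 65 at n = 6, and the initial condition(s) match, so the closed form is consistent.

Yes, the closed form is correct.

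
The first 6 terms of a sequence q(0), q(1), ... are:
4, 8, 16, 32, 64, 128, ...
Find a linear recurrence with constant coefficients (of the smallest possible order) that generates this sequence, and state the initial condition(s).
Look for the lowest-order linear relation among consecutive terms.
Observation: each term is 2× the previous.
Check at n=2: 2·8 = 16. ✓

q(n) = 2 × q(n-1), q(0) = 4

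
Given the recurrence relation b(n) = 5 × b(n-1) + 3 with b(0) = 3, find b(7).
Computing step by step:
b(0) = 3
b(1) = 5 × 3 + 3 = 18
b(2) = 5 × 18 + 3 = 93
b(3) = 5 × 93 + 3 = 468
b(4) = 5 × 468 + 3 = 2343
b(5) = 5 × 2343 + 3 = 11718
b(6) = 5 × 11718 + 3 = 58593
b(7) = 5 × 58593 + 3 = 292968

292968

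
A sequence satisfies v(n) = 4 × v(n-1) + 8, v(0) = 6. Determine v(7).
Computing step by step:
v(0) = 6
v(1) = 4 × 6 + 8 = 32
v(2) = 4 × 32 + 8 = 136
v(3) = 4 × 136 + 8 = 552
v(4) = 4 × 552 + 8 = 2216
v(5) = 4 × 2216 + 8 = 8872
v(6) = 4 × 8872 + 8 = 35496
v(7) = 4 × 35496 + 8 = 141992

141992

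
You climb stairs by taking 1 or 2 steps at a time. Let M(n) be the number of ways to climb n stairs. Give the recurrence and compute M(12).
Condition on the size of the last step (1 to 2): before it there were n-1, …, n-2 stairs climbed, and these cases are disjoint, so M(n) = M(n-1) + M(n-2) (Fibonacci-type sequence).
Initial conditions by direct count (compositions of i into parts ≤ 2): M(1) = 1; M(2) = 2.
Iterating the recurrence: M(3) = 3, M(4) = 5, M(5) = 8, M(6) = 13, M(7) = 21, M(8) = 34, M(9) = 55, M(10) = 89, M(11) = 144, M(12) = 233.

M(n) = M(n-1) + M(n-2), M(1) = 1, M(2) = 2; M(12) = 233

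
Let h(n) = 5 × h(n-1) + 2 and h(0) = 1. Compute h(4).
Computing step by step:
h(0) = 1
h(1) = 5 × 1 + 2 = 7
h(2) = 5 × 7 + 2 = 37
h(3) = 5 × 37 + 2 = 187
h(4) = 5 × 187 + 2 = 937

937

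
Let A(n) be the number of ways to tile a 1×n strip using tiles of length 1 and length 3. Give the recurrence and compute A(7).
Condition on the last tile: it has length 1 (leaving a 1×(n-1) strip) or length 3 (leaving a 1×(n-3) strip), so A(n) = A(n-1) + A(n-3) (order-3 linear recurrence).
For 0 ≤ i < 3 only unit tiles fit, so A(i) = 1.
Iterating the recurrence: A(3) = 2, A(4) = 3, A(5) = 4, A(6) = 6, A(7) = 9.

A(n) = A(n-1) + A(n-3), with A(i) = 1 for 0 ≤ i < 3; A(7) = 9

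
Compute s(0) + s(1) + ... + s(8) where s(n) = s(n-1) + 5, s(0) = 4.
Computing the sequence terms: 4, 9, 14, 19, 24, 29, 34, 39, 44
Adding these values together:

216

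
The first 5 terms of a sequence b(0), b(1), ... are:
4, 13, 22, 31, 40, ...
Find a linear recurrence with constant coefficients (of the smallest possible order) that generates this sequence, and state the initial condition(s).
Look for the lowest-order linear relation among consecutive terms.
Observation: consecutive differences are constant (= 9).
Check at n=2: 1·13 + 9 = 22. ✓

b(n) = b(n-1) + 9, b(0) = 4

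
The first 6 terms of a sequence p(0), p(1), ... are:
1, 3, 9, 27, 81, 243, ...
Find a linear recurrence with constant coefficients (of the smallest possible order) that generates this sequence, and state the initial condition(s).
Look for the lowest-order linear relation among consecutive terms.
Observation: each term is 3× the previous.
Check at n=2: 3·3 = 9. ✓

p(n) = 3 × p(n-1), p(0) = 1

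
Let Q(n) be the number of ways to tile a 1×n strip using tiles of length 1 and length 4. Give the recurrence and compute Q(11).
Condition on the last tile: it has length 1 (leaving a 1×(n-1) strip) or length 4 (leaving a 1×(n-4) strip), so Q(n) = Q(n-1) + Q(n-4) (order-4 linear recurrence).
For 0 ≤ i < 4 only unit tiles fit, so Q(i) = 1.
Iterating the recurrence: Q(4) = 2, Q(5) = 3, Q(6) = 4, Q(7) = 5, Q(8) = 7, Q(9) = 10, Q(10) = 14, Q(11) = 19.

Q(n) = Q(n-1) + Q(n-4), with Q(i) = 1 for 0 ≤ i < 4; Q(11) = 19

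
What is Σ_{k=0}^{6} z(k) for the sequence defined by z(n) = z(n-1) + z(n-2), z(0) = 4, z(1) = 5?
Computing the sequence terms: 4, 5, 9, 14, 23, 37, 60
Adding these values together:

152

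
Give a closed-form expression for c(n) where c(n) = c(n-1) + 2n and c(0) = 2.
Recurrence: c(n) = c(n-1) + 2n, initial: c(0) = 2.
Telescoping: c(n) = c(0) + 2·Σᵢ₌₁ⁿ i = 2 + 2·n(n+1)/2.

c(n) = 2·n(n+1)/2 + 2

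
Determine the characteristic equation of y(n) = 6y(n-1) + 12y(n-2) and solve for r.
Substitute y(n) = rⁿ and divide through by rⁿ⁻²: r² - 6r - 12 = 0
Discriminant: 6² + 4·12 = 84, not a perfect square, so by the quadratic formula r = (6 ± √84)/2.
General solution: y(n) = A·r₁ⁿ + B·r₂ⁿ where r₁,r₂ = (6 ± √84)/2

Characteristic: r² - 6r - 12 = 0, Roots: r = (6 ± √84)/2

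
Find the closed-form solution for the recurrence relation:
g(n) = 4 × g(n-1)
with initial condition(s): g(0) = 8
Recurrence: g(n) = 4 × g(n-1), initial: g(0) = 8.
Each term is 4 times the previous, so this is geometric with ratio 4. After n steps: g(n) = g(0)·4ⁿ = 8·4ⁿ.

g(n) = 8·4ⁿ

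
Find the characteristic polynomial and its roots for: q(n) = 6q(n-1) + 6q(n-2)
Substitute q(n) = rⁿ and divide through by rⁿ⁻²: r² - 6r - 6 = 0
Discriminant: 6² + 4·6 = 60, not a perfect square, so by the quadratic formula r = (6 ± √60)/2.
General solution: q(n) = A·r₁ⁿ + B·r₂ⁿ where r₁,r₂ = (6 ± √60)/2

Characteristic: r² - 6r - 6 = 0, Roots: r = (6 ± √60)/2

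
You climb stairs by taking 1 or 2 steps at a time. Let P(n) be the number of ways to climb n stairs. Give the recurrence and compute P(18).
Condition on the size of the last step (1 to 2): before it there were n-1, …, n-2 stairs climbed, and these cases are disjoint, so P(n) = P(n-1) + P(n-2) (Fibonacci-type sequence).
Initial conditions by direct count (compositions of i into parts ≤ 2): P(1) = 1; P(2) = 2.
Iterating the recurrence: P(3) = 3, P(4) = 5, P(5) = 8, P(6) = 13, P(7) = 21, P(8) = 34, P(9) = 55, P(10) = 89, P(11) = 144, P(12) = 233, P(13) = 377, P(14) = 610, P(15) = 987, P(16) = 1597, P(17) = 2584, P(18) = 4181.

P(n) = P(n-1) + P(n-2), P(1) = 1, P(2) = 2; P(18) = 4181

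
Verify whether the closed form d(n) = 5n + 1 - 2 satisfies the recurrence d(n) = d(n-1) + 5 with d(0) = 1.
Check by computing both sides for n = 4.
From the recurrence with d(0) = 1:
  d(0) = 1, d(1) = 6, d(2) = 11, d(3) = 16, d(4) = 21
  so the recurrence gives d(4) = 21.
From the proposed closed form d(n) = 5n + 1 - 2:
  d(4) = 19.
The recurrence gives 21 but the closed form gives 19, so the closed form does not satisfy the recurrence.

No, the closed form is incorrect.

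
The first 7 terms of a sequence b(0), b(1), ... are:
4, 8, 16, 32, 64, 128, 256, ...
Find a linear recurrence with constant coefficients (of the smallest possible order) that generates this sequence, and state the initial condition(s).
Look for the lowest-order linear relation among consecutive terms.
Observation: each term is 2× the previous.
Check at n=2: 2·8 = 16. ✓

b(n) = 2 × b(n-1), b(0) = 4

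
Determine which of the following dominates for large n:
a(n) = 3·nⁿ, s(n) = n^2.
Comparing growth rates:
Growth-rate hierarchy: log n ≺ any polynomial ≺ any exponential cⁿ (c>1) ≺ n! ≺ nⁿ.
super-exponential nⁿ dominates polynomial degree 2 asymptotically.

a(n) grows faster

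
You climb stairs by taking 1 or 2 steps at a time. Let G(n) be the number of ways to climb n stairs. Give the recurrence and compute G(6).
Condition on the size of the last step (1 to 2): before it there were n-1, …, n-2 stairs climbed, and these cases are disjoint, so G(n) = G(n-1) + G(n-2) (Fibonacci-type sequence).
Initial conditions by direct count (compositions of i into parts ≤ 2): G(1) = 1; G(2) = 2.
Iterating the recurrence: G(3) = 3, G(4) = 5, G(5) = 8, G(6) = 13.

G(n) = G(n-1) + G(n-2), G(1) = 1, G(2) = 2; G(6) = 13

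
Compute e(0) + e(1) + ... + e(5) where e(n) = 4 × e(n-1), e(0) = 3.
Computing the sequence terms: 3, 12, 48, 192, 768, 3072
Adding these values together:

4095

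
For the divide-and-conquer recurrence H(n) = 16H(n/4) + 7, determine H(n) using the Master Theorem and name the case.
Master Theorem template: H(n) = a·H(n/b) + f(n).
Here: a=16, b=4, f(n)=7
Compute log_b(a) = log_4(16) = 2.
f(n) = 7 = O(n^(2-ε)) with ε = 2. Case 1: H(n) = Θ(n^log_b(a)) = Θ(n^2).

Case 1: H(n) = Θ(n^2)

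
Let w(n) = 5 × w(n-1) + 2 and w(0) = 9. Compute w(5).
Computing step by step:
w(0) = 9
w(1) = 5 × 9 + 2 = 47
w(2) = 5 × 47 + 2 = 237
w(3) = 5 × 237 + 2 = 1187
w(4) = 5 × 1187 + 2 = 5937
w(5) = 5 × 5937 + 2 = 29687

29687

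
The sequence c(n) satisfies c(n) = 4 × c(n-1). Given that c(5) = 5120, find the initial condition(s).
In general c(n) = 4ⁿ · c(0). At n = 5: c(0) = c(5) / 4^5 = 5120 / 1024 = 5.

c(0) = 5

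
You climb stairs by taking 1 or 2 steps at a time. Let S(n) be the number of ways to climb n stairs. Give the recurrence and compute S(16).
Condition on the size of the last step (1 to 2): before it there were n-1, …, n-2 stairs climbed, and these cases are disjoint, so S(n) = S(n-1) + S(n-2) (Fibonacci-type sequence).
Initial conditions by direct count (compositions of i into parts ≤ 2): S(1) = 1; S(2) = 2.
Iterating the recurrence: S(3) = 3, S(4) = 5, S(5) = 8, S(6) = 13, S(7) = 21, S(8) = 34, S(9) = 55, S(10) = 89, S(11) = 144, S(12) = 233, S(13) = 377, S(14) = 610, S(15) = 987, S(16) = 1597.

S(n) = S(n-1) + S(n-2), S(1) = 1, S(2) = 2; S(16) = 1597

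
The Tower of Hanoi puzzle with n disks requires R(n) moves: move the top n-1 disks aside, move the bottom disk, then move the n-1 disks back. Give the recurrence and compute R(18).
Moving n disks = move the top n-1 disks aside (R(n-1) moves) + move the largest disk (1 move) + move the n-1 disks back on top (R(n-1) moves), so R(n) = 2R(n-1) + 1, with R(1) = 1 (a single disk takes one move).
First terms: 1, 3, 7, 15, 31, 63, … — each is one less than a power of 2. Indeed R(n) + 1 = 2(R(n-1) + 1) with R(1) + 1 = 2, so R(n) + 1 = 2ⁿ and R(n) = 2ⁿ - 1.
Hence R(18) = 2^18 - 1 = 262144 - 1 = 262143.

R(n) = 2R(n-1) + 1, R(1) = 1; R(18) = 262143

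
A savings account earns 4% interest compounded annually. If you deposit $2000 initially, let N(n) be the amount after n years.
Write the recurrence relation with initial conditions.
Each year the balance grows by 4%, i.e. is multiplied by 1 + 4/100 = 1.04, so N(n) = 1.04 × N(n-1). The initial deposit gives N(0) = 2000.
Unrolling gives the closed form N(n) = 2000 × (1.04)ⁿ.

N(n) = 1.04 × N(n-1), N(0) = 2000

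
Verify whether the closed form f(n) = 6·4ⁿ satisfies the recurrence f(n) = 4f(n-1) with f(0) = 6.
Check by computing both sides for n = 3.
From the recurrence with f(0) = 6:
  f(0) = 6, f(1) = 24, f(2) = 96, f(3) = 384
  so the recurrence gives f(3) = 384.
From the proposed closed form f(n) = 6·4ⁿ:
  f(3) = 384.
Both sides give 384 at n = 3, and the initial condition(s) match, so the closed form is consistent.

Yes, the closed form is correct.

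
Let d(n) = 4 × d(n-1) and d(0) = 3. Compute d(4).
Computing step by step:
d(0) = 3
d(1) = 4 × 3 = 12
d(2) = 4 × 12 = 48
d(3) = 4 × 48 = 192
d(4) = 4 × 192 = 768

768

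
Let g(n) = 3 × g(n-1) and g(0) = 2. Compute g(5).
Computing step by step:
g(0) = 2
g(1) = 3 × 2 = 6
g(2) = 3 × 6 = 18
g(3) = 3 × 18 = 54
g(4) = 3 × 54 = 162
g(5) = 3 × 162 = 486

486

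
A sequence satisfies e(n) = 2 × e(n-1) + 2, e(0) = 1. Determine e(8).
Computing step by step:
e(0) = 1
e(1) = 2 × 1 + 2 = 4
e(2) = 2 × 4 + 2 = 10
e(3) = 2 × 10 + 2 = 22
e(4) = 2 × 22 + 2 = 46
e(5) = 2 × 46 + 2 = 94
e(6) = 2 × 94 + 2 = 190
e(7) = 2 × 190 + 2 = 382
e(8) = 2 × 382 + 2 = 766

766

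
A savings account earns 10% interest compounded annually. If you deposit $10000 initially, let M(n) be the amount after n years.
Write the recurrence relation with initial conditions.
Each year the balance grows by 10%, i.e. is multiplied by 1 + 10/100 = 1.1, so M(n) = 1.1 × M(n-1). The initial deposit gives M(0) = 10000.
Unrolling gives the closed form M(n) = 10000 × (1.1)ⁿ.

M(n) = 1.1 × M(n-1), M(0) = 10000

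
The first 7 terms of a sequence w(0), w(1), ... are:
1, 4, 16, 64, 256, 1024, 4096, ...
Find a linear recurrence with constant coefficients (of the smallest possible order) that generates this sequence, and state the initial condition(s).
Look for the lowest-order linear relation among consecutive terms.
Observation: each term is 4× the previous.
Check at n=2: 4·4 = 16. ✓

w(n) = 4 × w(n-1), w(0) = 1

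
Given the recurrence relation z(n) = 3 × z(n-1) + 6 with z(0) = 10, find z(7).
Computing step by step:
z(0) = 10
z(1) = 3 × 10 + 6 = 36
z(2) = 3 × 36 + 6 = 114
z(3) = 3 × 114 + 6 = 348
z(4) = 3 × 348 + 6 = 1050
z(5) = 3 × 1050 + 6 = 3156
z(6) = 3 × 3156 + 6 = 9474
z(7) = 3 × 9474 + 6 = 28428

28428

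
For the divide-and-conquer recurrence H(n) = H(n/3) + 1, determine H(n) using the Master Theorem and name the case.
Master Theorem template: H(n) = a·H(n/b) + f(n).
Here: a=1, b=3, f(n)=1
Compute log_b(a) = log_3(1) = 0.
f(n) = 1 = Θ(1). Case 2: H(n) = Θ(log n).

Case 2: H(n) = Θ(log n)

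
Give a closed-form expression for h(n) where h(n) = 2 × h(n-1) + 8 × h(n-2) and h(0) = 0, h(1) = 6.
Recurrence: h(n) = 2 × h(n-1) + 8 × h(n-2), initial: h(0) = 0, h(1) = 6.
Characteristic equation: r² - 2r - 8 = 0, which factors as (r - 4)(r + 2) = 0, so r = 4, -2. General solution h(n) = A·4ⁿ + B·(-2)ⁿ. From h(0) = 0: A + B = 0. From h(1) = 6: 4A - 2B = 6. Solving gives A = 1, B = -1.

h(n) = 4ⁿ - (-2)ⁿ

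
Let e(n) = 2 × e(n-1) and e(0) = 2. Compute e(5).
Computing step by step:
e(0) = 2
e(1) = 2 × 2 = 4
e(2) = 2 × 4 = 8
e(3) = 2 × 8 = 16
e(4) = 2 × 16 = 32
e(5) = 2 × 32 = 64

64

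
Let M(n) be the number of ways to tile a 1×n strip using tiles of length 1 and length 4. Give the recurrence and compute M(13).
Condition on the last tile: it has length 1 (leaving a 1×(n-1) strip) or length 4 (leaving a 1×(n-4) strip), so M(n) = M(n-1) + M(n-4) (order-4 linear recurrence).
For 0 ≤ i < 4 only unit tiles fit, so M(i) = 1.
Iterating the recurrence: M(4) = 2, M(5) = 3, M(6) = 4, M(7) = 5, M(8) = 7, M(9) = 10, M(10) = 14, M(11) = 19, M(12) = 26, M(13) = 36.

M(n) = M(n-1) + M(n-4), with M(i) = 1 for 0 ≤ i < 4; M(13) = 36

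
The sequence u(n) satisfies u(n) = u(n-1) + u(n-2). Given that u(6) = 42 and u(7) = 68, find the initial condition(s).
Work backwards using u(k) = u(k+2) - u(k+1):
u(5) = u(7) - u(6) = 68 - 42 = 26
u(4) = u(6) - u(5) = 42 - 26 = 16
u(3) = u(5) - u(4) = 26 - 16 = 10
u(2) = u(4) - u(3) = 16 - 10 = 6
u(1) = u(3) - u(2) = 10 - 6 = 4
u(0) = u(2) - u(1) = 6 - 4 = 2

u(0) = 2, u(1) = 4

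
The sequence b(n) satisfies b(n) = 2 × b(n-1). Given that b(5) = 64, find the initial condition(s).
In general b(n) = 2ⁿ · b(0). At n = 5: b(0) = b(5) / 2^5 = 64 / 32 = 2.

b(0) = 2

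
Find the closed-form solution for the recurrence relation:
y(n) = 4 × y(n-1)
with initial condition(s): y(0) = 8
Recurrence: y(n) = 4 × y(n-1), initial: y(0) = 8.
Each term is 4 times the previous, so this is geometric with ratio 4. After n steps: y(n) = y(0)·4ⁿ = 8·4ⁿ.

y(n) = 8·4ⁿ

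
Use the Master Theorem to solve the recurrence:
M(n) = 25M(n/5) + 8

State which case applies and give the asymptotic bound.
Master Theorem template: M(n) = a·M(n/b) + f(n).
Here: a=25, b=5, f(n)=8
Compute log_b(a) = log_5(25) = 2.
f(n) = 8 = O(n^(2-ε)) with ε = 2. Case 1: M(n) = Θ(n^log_b(a)) = Θ(n^2).

Case 1: M(n) = Θ(n^2)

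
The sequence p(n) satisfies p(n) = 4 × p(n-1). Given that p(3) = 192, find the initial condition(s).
In general p(n) = 4ⁿ · p(0). At n = 3: p(0) = p(3) / 4^3 = 192 / 64 = 3.

p(0) = 3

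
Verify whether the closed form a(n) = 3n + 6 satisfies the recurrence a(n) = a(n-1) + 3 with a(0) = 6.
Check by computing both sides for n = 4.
From the recurrence with a(0) = 6:
  a(0) = 6, a(1) = 9, a(2) = 12, a(3) = 15, a(4) = 18
  so the recurrence gives a(4) = 18.
From the proposed closed form a(n) = 3n + 6:
  a(4) = 18.
Both sides give 18 at n = 4, and the initial condition(s) match, so the closed form is consistent.

Yes, the closed form is correct.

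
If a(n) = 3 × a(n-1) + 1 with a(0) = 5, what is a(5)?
Computing step by step:
a(0) = 5
a(1) = 3 × 5 + 1 = 16
a(2) = 3 × 16 + 1 = 49
a(3) = 3 × 49 + 1 = 148
a(4) = 3 × 148 + 1 = 445
a(5) = 3 × 445 + 1 = 1336

1336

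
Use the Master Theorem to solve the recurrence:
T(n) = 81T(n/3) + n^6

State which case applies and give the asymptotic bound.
Master Theorem template: T(n) = a·T(n/b) + f(n).
Here: a=81, b=3, f(n)=n^6
Compute log_b(a) = log_3(81) = 4.
f(n) = n^6 = Ω(n^(4+ε)) with ε = 2, and the regularity condition holds (a·f(n/b) = (a/b^6)·f(n) with a/b^6 = 3^-2 < 1). Case 3: T(n) = Θ(f(n)) = Θ(n^6).

Case 3: T(n) = Θ(n^6)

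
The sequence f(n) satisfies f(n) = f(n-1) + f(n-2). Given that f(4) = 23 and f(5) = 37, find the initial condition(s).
Work backwards using f(k) = f(k+2) - f(k+1):
f(3) = f(5) - f(4) = 37 - 23 = 14
f(2) = f(4) - f(3) = 23 - 14 = 9
f(1) = f(3) - f(2) = 14 - 9 = 5
f(0) = f(2) - f(1) = 9 - 5 = 4

f(0) = 4, f(1) = 5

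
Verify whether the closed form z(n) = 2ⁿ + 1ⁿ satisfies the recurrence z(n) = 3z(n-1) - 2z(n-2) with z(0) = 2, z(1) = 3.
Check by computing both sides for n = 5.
From the recurrence with z(0) = 2, z(1) = 3:
  z(0) = 2, z(1) = 3, z(2) = 5, z(3) = 9, z(4) = 17, z(5) = 33
  so the recurrence gives z(5) = 33.
From the proposed closed form z(n) = 2ⁿ + 1ⁿ:
  z(5) = 33.
Both sides give 33 at n = 5, and the initial condition(s) match, so the closed form is consistent.

Yes, the closed form is correct.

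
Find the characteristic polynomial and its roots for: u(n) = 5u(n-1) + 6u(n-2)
Substitute u(n) = rⁿ and divide through by rⁿ⁻²: r² - 5r - 6 = 0
Factor: (r + 1)(r - 6) = 0, so r = -1, 6.
General solution: u(n) = A·(-1)ⁿ + B·6ⁿ

Characteristic: r² - 5r - 6 = 0, Roots: r = -1, 6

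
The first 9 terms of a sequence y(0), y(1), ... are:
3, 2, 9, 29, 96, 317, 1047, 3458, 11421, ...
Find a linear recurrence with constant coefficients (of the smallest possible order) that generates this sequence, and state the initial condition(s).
Look for the lowest-order linear relation among consecutive terms.
Observation: y(n) - 3·y(n-1) - (1)·y(n-2) = 0 holds for the shown terms, and no order-1 relation y(n) = α·y(n-1) + β fits.
Check at n=3: 3·9 + (1)·2 = 29. ✓

y(n) = 3y(n-1) + y(n-2), y(0) = 3, y(1) = 2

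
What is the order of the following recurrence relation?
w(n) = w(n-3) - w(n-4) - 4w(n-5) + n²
The order is the largest lag k for which w(n-k) appears. Here the deepest term is w(n-5) (the n² term is non-homogeneous and does not affect the order), so the order is 5.

Order 5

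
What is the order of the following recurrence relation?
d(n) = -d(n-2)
The order is the largest lag k for which d(n-k) appears. Here the deepest term is d(n-2), so the order is 2.

Order 2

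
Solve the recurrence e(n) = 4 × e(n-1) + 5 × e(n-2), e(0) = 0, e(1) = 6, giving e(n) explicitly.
Recurrence: e(n) = 4 × e(n-1) + 5 × e(n-2), initial: e(0) = 0, e(1) = 6.
Characteristic equation: r² - 4r - 5 = 0, which factors as (r - 5)(r + 1) = 0, so r = 5, -1. General solution e(n) = A·5ⁿ + B·(-1)ⁿ. From e(0) = 0: A + B = 0. From e(1) = 6: 5A - 1B = 6. Solving gives A = 1, B = -1.

e(n) = 5ⁿ - (-1)ⁿ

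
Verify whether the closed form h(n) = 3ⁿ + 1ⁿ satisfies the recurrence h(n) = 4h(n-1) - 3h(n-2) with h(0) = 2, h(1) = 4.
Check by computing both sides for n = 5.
From the recurrence with h(0) = 2, h(1) = 4:
  h(0) = 2, h(1) = 4, h(2) = 10, h(3) = 28, h(4) = 82, h(5) = 244
  so the recurrence gives h(5) = 244.
From the proposed closed form h(n) = 3ⁿ + 1ⁿ:
  h(5) = 244.
Both sides give 244 at n = 5, and the initial condition(s) match, so the closed form is consistent.

Yes, the closed form is correct.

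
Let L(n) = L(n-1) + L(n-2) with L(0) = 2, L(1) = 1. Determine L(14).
Computing the sequence terms:
2, 1, 3, 4, 7, 11, 18, 29, 47, 76, 123, 199, 322, 521, 843

843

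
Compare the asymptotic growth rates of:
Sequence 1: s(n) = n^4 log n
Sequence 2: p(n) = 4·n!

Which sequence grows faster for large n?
Comparing growth rates:
Growth-rate hierarchy: log n ≺ any polynomial ≺ any exponential cⁿ (c>1) ≺ n! ≺ nⁿ.
factorial dominates polynomial degree 4 (with log factor) asymptotically.

p(n) grows faster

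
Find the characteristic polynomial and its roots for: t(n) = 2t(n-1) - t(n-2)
Substitute t(n) = rⁿ and divide through by rⁿ⁻²: r² - 2r + 1 = 0
Factor: (r - 1)² = 0, so r = 1 (double root).
General solution: t(n) = (A + Bn)·1ⁿ

Characteristic: r² - 2r + 1 = 0, Roots: r = 1 (double root)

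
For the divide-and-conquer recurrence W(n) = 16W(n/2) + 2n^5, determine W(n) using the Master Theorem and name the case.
Master Theorem template: W(n) = a·W(n/b) + f(n).
Here: a=16, b=2, f(n)=2n^5
Compute log_b(a) = log_2(16) = 4.
f(n) = 2n^5 = Ω(n^(4+ε)) with ε = 1, and the regularity condition holds (a·f(n/b) = (a/b^5)·f(n) with a/b^5 = 2^-1 < 1). Case 3: W(n) = Θ(f(n)) = Θ(n^5).

Case 3: W(n) = Θ(n^5)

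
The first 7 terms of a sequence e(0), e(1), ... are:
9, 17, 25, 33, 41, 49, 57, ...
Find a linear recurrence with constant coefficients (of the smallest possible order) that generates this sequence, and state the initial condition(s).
Look for the lowest-order linear relation among consecutive terms.
Observation: consecutive differences are constant (= 8).
Check at n=2: 1·17 + 8 = 25. ✓

e(n) = e(n-1) + 8, e(0) = 9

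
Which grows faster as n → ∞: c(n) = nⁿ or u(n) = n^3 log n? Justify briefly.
Comparing growth rates:
Growth-rate hierarchy: log n ≺ any polynomial ≺ any exponential cⁿ (c>1) ≺ n! ≺ nⁿ.
super-exponential nⁿ dominates polynomial degree 3 (with log factor) asymptotically.

c(n) grows faster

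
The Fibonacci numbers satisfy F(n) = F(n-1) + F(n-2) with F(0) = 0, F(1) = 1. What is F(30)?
Computing the sequence terms:
0, 1, 1, 2, 3, 5, 8, 13, 21, 34, 55, 89, 144, 233, 377, 610, 987, 1597, 2584, 4181, 6765, 10946, 17711, 28657, 46368, 75025, 121393, 196418, 317811, 514229, 832040

832040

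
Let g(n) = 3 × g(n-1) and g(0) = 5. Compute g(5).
Computing step by step:
g(0) = 5
g(1) = 3 × 5 = 15
g(2) = 3 × 15 = 45
g(3) = 3 × 45 = 135
g(4) = 3 × 135 = 405
g(5) = 3 × 405 = 1215

1215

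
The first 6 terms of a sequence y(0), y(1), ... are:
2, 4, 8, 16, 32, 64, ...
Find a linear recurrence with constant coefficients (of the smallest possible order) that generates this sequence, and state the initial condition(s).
Look for the lowest-order linear relation among consecutive terms.
Observation: each term is 2× the previous.
Check at n=2: 2·4 = 8. ✓

y(n) = 2 × y(n-1), y(0) = 2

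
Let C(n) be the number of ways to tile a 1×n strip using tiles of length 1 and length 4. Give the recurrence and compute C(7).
Condition on the last tile: it has length 1 (leaving a 1×(n-1) strip) or length 4 (leaving a 1×(n-4) strip), so C(n) = C(n-1) + C(n-4) (order-4 linear recurrence).
For 0 ≤ i < 4 only unit tiles fit, so C(i) = 1.
Iterating the recurrence: C(4) = 2, C(5) = 3, C(6) = 4, C(7) = 5.

C(n) = C(n-1) + C(n-4), with C(i) = 1 for 0 ≤ i < 4; C(7) = 5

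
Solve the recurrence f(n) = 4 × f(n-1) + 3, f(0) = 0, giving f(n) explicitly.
Recurrence: f(n) = 4 × f(n-1) + 3, initial: f(0) = 0.
Try f(n) = A·4ⁿ + C. Substituting: A·4ⁿ + C = 4(A·4ⁿ⁻¹ + C) + 3 = A·4ⁿ + 4C + 3, so C = 4C + 3, giving C = -1. Then f(0) = A - 1 = 0 gives A = 1.

f(n) = 4ⁿ - 1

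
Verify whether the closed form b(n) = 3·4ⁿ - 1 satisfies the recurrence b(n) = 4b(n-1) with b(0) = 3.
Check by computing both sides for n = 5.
From the recurrence with b(0) = 3:
  b(0) = 3, b(1) = 12, b(2) = 48, b(3) = 192, b(4) = 768, b(5) = 3072
  so the recurrence gives b(5) = 3072.
From the proposed closed form b(n) = 3·4ⁿ - 1:
  b(5) = 3071.
The recurrence gives 3072 but the closed form gives 3071, so the closed form does not satisfy the recurrence.

No, the closed form is incorrect.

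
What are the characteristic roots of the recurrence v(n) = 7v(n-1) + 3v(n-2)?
Substitute v(n) = rⁿ and divide through by rⁿ⁻²: r² - 7r - 3 = 0
Discriminant: 7² + 4·3 = 61, not a perfect square, so by the quadratic formula r = (7 ± √61)/2.
General solution: v(n) = A·r₁ⁿ + B·r₂ⁿ where r₁,r₂ = (7 ± √61)/2

Characteristic: r² - 7r - 3 = 0, Roots: r = (7 ± √61)/2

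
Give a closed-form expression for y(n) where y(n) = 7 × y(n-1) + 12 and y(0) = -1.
Recurrence: y(n) = 7 × y(n-1) + 12, initial: y(0) = -1.
Try y(n) = A·7ⁿ + C. Substituting: A·7ⁿ + C = 7(A·7ⁿ⁻¹ + C) + 12 = A·7ⁿ + 7C + 12, so C = 7C + 12, giving C = -2. Then y(0) = A - 2 = -1 gives A = 1.

y(n) = 7ⁿ - 2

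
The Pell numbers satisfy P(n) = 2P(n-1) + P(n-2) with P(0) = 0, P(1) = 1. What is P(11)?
Computing the sequence terms:
0, 1, 2, 5, 12, 29, 70, 169, 408, 985, 2378, 5741

5741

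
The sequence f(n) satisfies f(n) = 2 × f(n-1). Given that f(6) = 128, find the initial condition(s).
In general f(n) = 2ⁿ · f(0). At n = 6: f(0) = f(6) / 2^6 = 128 / 64 = 2.

f(0) = 2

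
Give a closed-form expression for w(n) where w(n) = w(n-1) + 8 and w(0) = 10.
Recurrence: w(n) = w(n-1) + 8, initial: w(0) = 10.
Each step adds 8, so w(n) = w(0) + 8n = 8n + 10.

w(n) = 8n + 10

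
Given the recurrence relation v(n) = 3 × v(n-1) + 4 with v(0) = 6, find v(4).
Computing step by step:
v(0) = 6
v(1) = 3 × 6 + 4 = 22
v(2) = 3 × 22 + 4 = 70
v(3) = 3 × 70 + 4 = 214
v(4) = 3 × 214 + 4 = 646

646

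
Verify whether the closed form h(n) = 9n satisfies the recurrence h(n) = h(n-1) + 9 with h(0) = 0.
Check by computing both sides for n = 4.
From the recurrence with h(0) = 0:
  h(0) = 0, h(1) = 9, h(2) = 18, h(3) = 27, h(4) = 36
  so the recurrence gives h(4) = 36.
From the proposed closed form h(n) = 9n:
  h(4) = 36.
Both sides give 36 at n = 4, and the initial condition(s) match, so the closed form is consistent.

Yes, the closed form is correct.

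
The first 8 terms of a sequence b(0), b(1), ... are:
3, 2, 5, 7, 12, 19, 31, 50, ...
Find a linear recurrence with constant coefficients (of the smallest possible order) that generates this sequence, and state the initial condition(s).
Look for the lowest-order linear relation among consecutive terms.
Observation: b(n) - 1·b(n-1) - (1)·b(n-2) = 0 holds for the shown terms, and no order-1 relation b(n) = α·b(n-1) + β fits.
Check at n=3: 1·5 + (1)·2 = 7. ✓

b(n) = b(n-1) + b(n-2), b(0) = 3, b(1) = 2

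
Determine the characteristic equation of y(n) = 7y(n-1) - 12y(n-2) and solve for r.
Substitute y(n) = rⁿ and divide through by rⁿ⁻²: r² - 7r + 12 = 0
Factor: (r - 3)(r - 4) = 0, so r = 3, 4.
General solution: y(n) = A·3ⁿ + B·4ⁿ

Characteristic: r² - 7r + 12 = 0, Roots: r = 3, 4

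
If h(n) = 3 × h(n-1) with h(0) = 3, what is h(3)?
Computing step by step:
h(0) = 3
h(1) = 3 × 3 = 9
h(2) = 3 × 9 = 27
h(3) = 3 × 27 = 81

81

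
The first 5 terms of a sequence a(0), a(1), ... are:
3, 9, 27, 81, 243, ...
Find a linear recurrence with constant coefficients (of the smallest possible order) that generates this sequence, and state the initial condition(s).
Look for the lowest-order linear relation among consecutive terms.
Observation: each term is 3× the previous.
Check at n=2: 3·9 = 27. ✓

a(n) = 3 × a(n-1), a(0) = 3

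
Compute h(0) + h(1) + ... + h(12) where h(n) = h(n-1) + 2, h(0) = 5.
Computing the sequence terms: 5, 7, 9, 11, 13, 15, 17, 19, 21, 23, 25, 27, 29
Adding these values together:

221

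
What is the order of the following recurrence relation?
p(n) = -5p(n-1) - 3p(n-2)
The order is the largest lag k for which p(n-k) appears. Here the deepest term is p(n-2), so the order is 2.

Order 2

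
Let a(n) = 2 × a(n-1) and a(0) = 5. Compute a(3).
Computing step by step:
a(0) = 5
a(1) = 2 × 5 = 10
a(2) = 2 × 10 = 20
a(3) = 2 × 20 = 40

40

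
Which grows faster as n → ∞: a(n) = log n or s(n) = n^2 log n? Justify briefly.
Comparing growth rates:
Growth-rate hierarchy: log n ≺ any polynomial ≺ any exponential cⁿ (c>1) ≺ n! ≺ nⁿ.
polynomial degree 2 (with log factor) dominates logarithmic asymptotically.

s(n) grows faster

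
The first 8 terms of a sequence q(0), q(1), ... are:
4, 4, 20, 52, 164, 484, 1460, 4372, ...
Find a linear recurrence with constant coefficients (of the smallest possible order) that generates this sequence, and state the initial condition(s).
Look for the lowest-order linear relation among consecutive terms.
Observation: q(n) - 2·q(n-1) - (3)·q(n-2) = 0 holds for the shown terms, and no order-1 relation q(n) = α·q(n-1) + β fits.
Check at n=3: 2·20 + (3)·4 = 52. ✓

q(n) = 2q(n-1) + 3q(n-2), q(0) = 4, q(1) = 4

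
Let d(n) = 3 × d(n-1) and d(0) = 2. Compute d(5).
Computing step by step:
d(0) = 2
d(1) = 3 × 2 = 6
d(2) = 3 × 6 = 18
d(3) = 3 × 18 = 54
d(4) = 3 × 54 = 162
d(5) = 3 × 162 = 486

486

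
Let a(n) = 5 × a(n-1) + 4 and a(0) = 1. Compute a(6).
Computing step by step:
a(0) = 1
a(1) = 5 × 1 + 4 = 9
a(2) = 5 × 9 + 4 = 49
a(3) = 5 × 49 + 4 = 249
a(4) = 5 × 249 + 4 = 1249
a(5) = 5 × 1249 + 4 = 6249
a(6) = 5 × 6249 + 4 = 31249

31249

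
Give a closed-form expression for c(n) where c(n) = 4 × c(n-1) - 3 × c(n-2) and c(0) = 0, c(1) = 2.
Recurrence: c(n) = 4 × c(n-1) - 3 × c(n-2), initial: c(0) = 0, c(1) = 2.
Characteristic equation: r² - 4r + 3 = 0, which factors as (r - 3)(r - 1) = 0, so r = 3, 1. General solution c(n) = A·3ⁿ + B·1ⁿ. From c(0) = 0: A + B = 0. From c(1) = 2: 3A + 1B = 2. Solving gives A = 1, B = -1.

c(n) = 3ⁿ - 1ⁿ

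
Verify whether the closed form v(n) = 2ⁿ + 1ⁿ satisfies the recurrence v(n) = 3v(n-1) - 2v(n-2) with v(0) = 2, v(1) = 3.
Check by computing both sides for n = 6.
From the recurrence with v(0) = 2, v(1) = 3:
  v(0) = 2, v(1) = 3, v(2) = 5, v(3) = 9, v(4) = 17, v(5) = 33, v(6) = 65
  so the recurrence gives v(6) = 65.
From the proposed closed form v(n) = 2ⁿ + 1ⁿ:
  v(6) = 65.
Both sides give 65 at n = 6, and the initial condition(s) match, so the closed form is consistent.

Yes, the closed form is correct.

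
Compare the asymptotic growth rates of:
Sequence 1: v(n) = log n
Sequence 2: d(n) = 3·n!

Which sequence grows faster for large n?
Comparing growth rates:
Growth-rate hierarchy: log n ≺ any polynomial ≺ any exponential cⁿ (c>1) ≺ n! ≺ nⁿ.
factorial dominates logarithmic asymptotically.

d(n) grows faster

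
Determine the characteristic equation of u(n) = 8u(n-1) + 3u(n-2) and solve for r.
Substitute u(n) = rⁿ and divide through by rⁿ⁻²: r² - 8r - 3 = 0
Discriminant: 8² + 4·3 = 76, not a perfect square, so by the quadratic formula r = (8 ± √76)/2.
General solution: u(n) = A·r₁ⁿ + B·r₂ⁿ where r₁,r₂ = (8 ± √76)/2

Characteristic: r² - 8r - 3 = 0, Roots: r = (8 ± √76)/2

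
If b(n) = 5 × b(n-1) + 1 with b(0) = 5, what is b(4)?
Computing step by step:
b(0) = 5
b(1) = 5 × 5 + 1 = 26
b(2) = 5 × 26 + 1 = 131
b(3) = 5 × 131 + 1 = 656
b(4) = 5 × 656 + 1 = 3281

3281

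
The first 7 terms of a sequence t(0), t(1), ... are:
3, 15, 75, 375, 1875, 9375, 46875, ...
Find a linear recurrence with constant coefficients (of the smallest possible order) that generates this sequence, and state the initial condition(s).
Look for the lowest-order linear relation among consecutive terms.
Observation: each term is 5× the previous.
Check at n=2: 5·15 = 75. ✓

t(n) = 5 × t(n-1), t(0) = 3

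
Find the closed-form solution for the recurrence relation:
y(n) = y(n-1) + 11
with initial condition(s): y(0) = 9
Recurrence: y(n) = y(n-1) + 11, initial: y(0) = 9.
Each step adds 11, so y(n) = y(0) + 11n = 11n + 9.

y(n) = 11n + 9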